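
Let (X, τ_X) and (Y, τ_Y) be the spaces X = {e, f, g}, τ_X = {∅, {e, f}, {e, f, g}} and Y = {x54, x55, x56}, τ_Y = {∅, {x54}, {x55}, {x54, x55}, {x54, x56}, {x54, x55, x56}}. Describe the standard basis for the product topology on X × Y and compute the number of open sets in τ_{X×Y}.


Basis B = {∅ × ∅, {e, f} × {x54}, {e, f} × {x55}, {e, f, g} × {x54}, {e, f, g} × {x55}, {e, f} × {x54, x55}, {e, f} × {x54, x56}, {e, f} × {x54, x55, x56}, {e, f, g} × {x54, x55}, {e, f, g} × {x54, x56}, {e, f, g} × {x54, x55, x56}}; |τ_{X×Y}| = 18.

Enumerate products U × V with U ∈ τ_X, V ∈ τ_Y (deduplicated):
  ∅ × ∅ = {} (∅)
  {e, f} × {x54} = {(e,x54), (f,x54)}
  {e, f} × {x55} = {(e,x55), (f,x55)}
  {e, f, g} × {x54} = {(e,x54), (f,x54), (g,x54)}
  {e, f, g} × {x55} = {(e,x55), (f,x55), (g,x55)}
  {e, f} × {x54, x55} = {(e,x54), (e,x55), (f,x54), (f,x55)}
  {e, f} × {x54, x56} = {(e,x54), (e,x56), (f,x54), (f,x56)}
  {e, f} × {x54, x55, x56} = {(e,x54), (e,x55), (e,x56), (f,x54), (f,x55), (f,x56)}
  {e, f, g} × {x54, x55} = {(e,x54), (e,x55), (f,x54), (f,x55), (g,x54), (g,x55)}
  {e, f, g} × {x54, x56} = {(e,x54), (e,x56), (f,x54), (f,x56), (g,x54), (g,x56)}
  {e, f, g} × {x54, x55, x56} = {(e,x54), (e,x55), (e,x56), (f,x54), (f,x55), (f,x56), (g,x54), (g,x55), (g,x56)}
These 11 distinct sets form the basis B.
Close under arbitrary unions to get τ_{X×Y}; counting gives |τ_{X×Y}| = 18.


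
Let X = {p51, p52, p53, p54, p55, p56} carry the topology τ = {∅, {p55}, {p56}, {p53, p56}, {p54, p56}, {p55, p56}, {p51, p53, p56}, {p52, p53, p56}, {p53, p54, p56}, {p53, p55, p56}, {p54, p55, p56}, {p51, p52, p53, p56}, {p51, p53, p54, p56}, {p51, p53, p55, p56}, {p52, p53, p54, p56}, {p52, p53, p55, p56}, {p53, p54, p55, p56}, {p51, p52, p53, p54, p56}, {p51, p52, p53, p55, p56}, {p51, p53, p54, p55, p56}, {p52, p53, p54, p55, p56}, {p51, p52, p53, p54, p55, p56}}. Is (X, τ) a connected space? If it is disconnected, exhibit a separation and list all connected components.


(X, τ) is disconnected; components = [{p55}, {p51, p52, p53, p54, p56}].

Find clopen sets (U ∈ τ with X ∖ U ∈ τ):
  U = ∅, X ∖ U = {p51, p52, p53, p54, p55, p56} — both open, so U is clopen.
  U = {p55}, X ∖ U = {p51, p52, p53, p54, p56} — both open, so U is clopen.
  U = {p51, p52, p53, p54, p56}, X ∖ U = {p55} — both open, so U is clopen.
  U = {p51, p52, p53, p54, p55, p56}, X ∖ U = ∅ — both open, so U is clopen.
Nontrivial clopen(s) exist: e.g. {p51, p52, p53, p54, p56}. So (X, τ) is disconnected.
Compute connected components by grouping points that agree on all clopens:
  component: {p55}
  component: {p51, p52, p53, p54, p56}


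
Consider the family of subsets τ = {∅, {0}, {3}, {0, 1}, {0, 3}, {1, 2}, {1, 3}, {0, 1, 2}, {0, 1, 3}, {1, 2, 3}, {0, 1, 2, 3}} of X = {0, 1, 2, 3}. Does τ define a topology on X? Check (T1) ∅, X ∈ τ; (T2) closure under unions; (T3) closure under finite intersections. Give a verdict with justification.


τ is NOT a topology on X.

Axiom (T1): ∅ ∈ τ? Yes; X ∈ τ? Yes.
Axiom (T2/T3): check pairwise unions and intersections of members of τ.
Counterexample for (T3): {0, 1} ∩ {1, 2} = {1} ∉ τ. Therefore τ is NOT a topology.


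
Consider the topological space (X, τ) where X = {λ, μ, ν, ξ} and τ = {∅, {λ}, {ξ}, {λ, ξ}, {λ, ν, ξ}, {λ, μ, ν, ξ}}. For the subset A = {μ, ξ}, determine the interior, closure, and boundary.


int(A) = {ξ}, cl(A) = {μ, ν, ξ}, ∂A = {μ, ν}.

Closed sets in (X, τ) are complements of opens:
  closed(X, τ) = {∅, {μ}, {μ, ν}, {λ, μ, ν}, {μ, ν, ξ}, {λ, μ, ν, ξ}}.
int(A) = ⋃ {U ∈ τ : U ⊆ A}. Opens contained in A: ∅, {ξ}.
Taking the union of these: int(A) = {ξ}.
cl(A) = ⋂ {C closed : A ⊆ C}. Closed sets containing A: {μ, ν, ξ}, {λ, μ, ν, ξ}.
Intersecting these: cl(A) = {μ, ν, ξ}.
∂A = cl(A) ∖ int(A) = {μ, ν, ξ} ∖ {ξ} = {μ, ν}.


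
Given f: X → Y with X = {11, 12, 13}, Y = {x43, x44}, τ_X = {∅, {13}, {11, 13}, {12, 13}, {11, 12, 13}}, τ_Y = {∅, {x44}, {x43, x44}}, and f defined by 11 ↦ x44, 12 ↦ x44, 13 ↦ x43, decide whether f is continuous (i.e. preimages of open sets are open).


f is NOT continuous.

Compute f^{-1}(U) for each U ∈ τ_Y:
  U = ∅: f^{-1}(U) = ∅ ∈ τ_X ✓.
  U = {x44}: f^{-1}(U) = {11, 12} ∉ τ_X ✗.
  U = {x43, x44}: f^{-1}(U) = {11, 12, 13} ∈ τ_X ✓.
Found U = {x44} with f^{-1}(U) = {11, 12} not in τ_X. Therefore f is NOT continuous.


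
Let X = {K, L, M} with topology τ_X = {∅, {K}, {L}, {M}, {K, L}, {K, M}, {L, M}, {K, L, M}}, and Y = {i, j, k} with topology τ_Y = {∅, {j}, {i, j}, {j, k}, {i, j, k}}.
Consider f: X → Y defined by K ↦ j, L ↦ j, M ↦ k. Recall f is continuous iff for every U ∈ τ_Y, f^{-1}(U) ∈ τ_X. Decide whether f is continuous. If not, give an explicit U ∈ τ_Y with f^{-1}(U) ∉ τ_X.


f IS continuous.

Compute f^{-1}(U) for each U ∈ τ_Y:
  U = ∅: f^{-1}(U) = ∅ ∈ τ_X ✓.
  U = {j}: f^{-1}(U) = {K, L} ∈ τ_X ✓.
  U = {i, j}: f^{-1}(U) = {K, L} ∈ τ_X ✓.
  U = {j, k}: f^{-1}(U) = {K, L, M} ∈ τ_X ✓.
  U = {i, j, k}: f^{-1}(U) = {K, L, M} ∈ τ_X ✓.
Every preimage lies in τ_X, so f IS continuous.


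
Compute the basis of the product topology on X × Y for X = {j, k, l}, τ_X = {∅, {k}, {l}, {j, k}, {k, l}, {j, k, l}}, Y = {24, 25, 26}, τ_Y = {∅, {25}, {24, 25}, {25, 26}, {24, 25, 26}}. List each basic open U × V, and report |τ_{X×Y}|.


Basis B = {∅ × ∅, {k} × {25}, {l} × {25}, {j, k} × {25}, {k} × {24, 25}, {k} × {25, 26}, {k, l} × {25}, {l} × {24, 25}, {l} × {25, 26}, {j, k, l} × {25}, {k} × {24, 25, 26}, {l} × {24, 25, 26}, {j, k} × {24, 25}, {j, k} × {25, 26}, {k, l} × {24, 25}, {k, l} × {25, 26}, {j, k} × {24, 25, 26}, {j, k, l} × {24, 25}, {j, k, l} × {25, 26}, {k, l} × {24, 25, 26}, {j, k, l} × {24, 25, 26}}; |τ_{X×Y}| = 70.

Enumerate products U × V with U ∈ τ_X, V ∈ τ_Y (deduplicated):
  ∅ × ∅ = {} (∅)
  {k} × {25} = {(k,25)}
  {l} × {25} = {(l,25)}
  {j, k} × {25} = {(j,25), (k,25)}
  {k} × {24, 25} = {(k,24), (k,25)}
  {k} × {25, 26} = {(k,25), (k,26)}
  {k, l} × {25} = {(k,25), (l,25)}
  {l} × {24, 25} = {(l,24), (l,25)}
  {l} × {25, 26} = {(l,25), (l,26)}
  {j, k, l} × {25} = {(j,25), (k,25), (l,25)}
  {k} × {24, 25, 26} = {(k,24), (k,25), (k,26)}
  {l} × {24, 25, 26} = {(l,24), (l,25), (l,26)}
  {j, k} × {24, 25} = {(j,24), (j,25), (k,24), (k,25)}
  {j, k} × {25, 26} = {(j,25), (j,26), (k,25), (k,26)}
  {k, l} × {24, 25} = {(k,24), (k,25), (l,24), (l,25)}
  {k, l} × {25, 26} = {(k,25), (k,26), (l,25), (l,26)}
  {j, k} × {24, 25, 26} = {(j,24), (j,25), (j,26), (k,24), (k,25), (k,26)}
  {j, k, l} × {24, 25} = {(j,24), (j,25), (k,24), (k,25), (l,24), (l,25)}
  {j, k, l} × {25, 26} = {(j,25), (j,26), (k,25), (k,26), (l,25), (l,26)}
  {k, l} × {24, 25, 26} = {(k,24), (k,25), (k,26), (l,24), (l,25), (l,26)}
  {j, k, l} × {24, 25, 26} = {(j,24), (j,25), (j,26), (k,24), (k,25), (k,26), (l,24), (l,25), (l,26)}
These 21 distinct sets form the basis B.
Close under arbitrary unions to get τ_{X×Y}; counting gives |τ_{X×Y}| = 70.


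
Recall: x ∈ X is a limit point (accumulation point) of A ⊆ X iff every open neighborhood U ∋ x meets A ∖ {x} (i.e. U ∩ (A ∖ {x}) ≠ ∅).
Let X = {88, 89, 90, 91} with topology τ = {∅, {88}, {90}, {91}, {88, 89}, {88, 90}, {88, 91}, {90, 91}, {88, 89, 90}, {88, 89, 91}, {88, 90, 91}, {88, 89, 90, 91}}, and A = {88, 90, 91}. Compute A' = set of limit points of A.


A' = {89}

For each x ∈ X, list the open sets U ∈ τ with x ∈ U, then check whether U ∩ (A ∖ {x}) ≠ ∅ for every such U.
  x = 88: open {88} ∋ x has {88} ∩ (A ∖ {88}) = ∅, so x is NOT a limit point.
  x = 89: opens ∋ x are {88, 89}, {88, 89, 90}, {88, 89, 91}, {88, 89, 90, 91}; each meets A ∖ {89}, so x IS a limit point.
  x = 90: open {90} ∋ x has {90} ∩ (A ∖ {90}) = ∅, so x is NOT a limit point.
  x = 91: open {91} ∋ x has {91} ∩ (A ∖ {91}) = ∅, so x is NOT a limit point.
Collecting: A' = {89}.


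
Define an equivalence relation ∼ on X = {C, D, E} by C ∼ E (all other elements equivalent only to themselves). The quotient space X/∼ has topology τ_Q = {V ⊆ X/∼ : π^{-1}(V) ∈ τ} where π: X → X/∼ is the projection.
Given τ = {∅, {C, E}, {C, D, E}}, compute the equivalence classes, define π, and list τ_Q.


X/∼ = {[C=E], [D]}; |τ_Q| = 3.

Equivalence classes: [C=E], [D].
Quotient map π: X → X/∼ sends C ↦ [C=E], D ↦ [D], E ↦ [C=E].
For each subset V ⊆ X/∼, compute π^{-1}(V) ⊆ X and check whether π^{-1}(V) ∈ τ. V is open in τ_Q iff π^{-1}(V) ∈ τ.
  V = {}: π^{-1}(V) = ∅ ∈ τ ✓.
  V = {[C=E]}: π^{-1}(V) = {C, E} ∈ τ ✓.
  V = {[D]}: π^{-1}(V) = {D} ∉ τ ✗.
  V = {[C=E], [D]}: π^{-1}(V) = {C, D, E} ∈ τ ✓.
Open sets in the quotient: τ_Q = {{}, {[C=E]}, {[C=E], [D]}} (3 elements).


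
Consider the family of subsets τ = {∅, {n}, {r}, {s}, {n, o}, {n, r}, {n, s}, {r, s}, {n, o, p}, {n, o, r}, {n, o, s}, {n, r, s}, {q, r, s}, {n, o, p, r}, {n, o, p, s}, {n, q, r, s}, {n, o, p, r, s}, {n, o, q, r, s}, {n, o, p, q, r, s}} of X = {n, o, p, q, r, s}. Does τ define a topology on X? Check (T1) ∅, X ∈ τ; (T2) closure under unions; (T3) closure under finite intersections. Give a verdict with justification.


τ is NOT a topology on X.

Axiom (T1): ∅ ∈ τ? Yes; X ∈ τ? Yes.
Axiom (T2/T3): check pairwise unions and intersections of members of τ.
Counterexample for (T2): {r} ∪ {n, o, s} = {n, o, r, s} ∉ τ. Therefore τ is NOT a topology.


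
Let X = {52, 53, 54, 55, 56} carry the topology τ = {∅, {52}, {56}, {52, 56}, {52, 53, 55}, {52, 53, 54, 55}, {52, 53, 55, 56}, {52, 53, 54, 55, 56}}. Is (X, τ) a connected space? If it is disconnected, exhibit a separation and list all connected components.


(X, τ) is disconnected; components = [{56}, {52, 53, 54, 55}].

Find clopen sets (U ∈ τ with X ∖ U ∈ τ):
  U = ∅, X ∖ U = {52, 53, 54, 55, 56} — both open, so U is clopen.
  U = {56}, X ∖ U = {52, 53, 54, 55} — both open, so U is clopen.
  U = {52, 53, 54, 55}, X ∖ U = {56} — both open, so U is clopen.
  U = {52, 53, 54, 55, 56}, X ∖ U = ∅ — both open, so U is clopen.
Nontrivial clopen(s) exist: e.g. {56}. So (X, τ) is disconnected.
Compute connected components by grouping points that agree on all clopens:
  component: {56}
  component: {52, 53, 54, 55}


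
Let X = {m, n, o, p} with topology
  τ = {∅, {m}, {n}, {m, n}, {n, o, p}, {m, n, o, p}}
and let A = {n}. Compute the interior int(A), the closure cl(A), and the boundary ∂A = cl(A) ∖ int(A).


int(A) = {n}, cl(A) = {n, o, p}, ∂A = {o, p}.

Closed sets in (X, τ) are complements of opens:
  closed(X, τ) = {∅, {m}, {o, p}, {m, o, p}, {n, o, p}, {m, n, o, p}}.
int(A) = ⋃ {U ∈ τ : U ⊆ A}. Opens contained in A: ∅, {n}.
Taking the union of these: int(A) = {n}.
cl(A) = ⋂ {C closed : A ⊆ C}. Closed sets containing A: {n, o, p}, {m, n, o, p}.
Intersecting these: cl(A) = {n, o, p}.
∂A = cl(A) ∖ int(A) = {n, o, p} ∖ {n} = {o, p}.


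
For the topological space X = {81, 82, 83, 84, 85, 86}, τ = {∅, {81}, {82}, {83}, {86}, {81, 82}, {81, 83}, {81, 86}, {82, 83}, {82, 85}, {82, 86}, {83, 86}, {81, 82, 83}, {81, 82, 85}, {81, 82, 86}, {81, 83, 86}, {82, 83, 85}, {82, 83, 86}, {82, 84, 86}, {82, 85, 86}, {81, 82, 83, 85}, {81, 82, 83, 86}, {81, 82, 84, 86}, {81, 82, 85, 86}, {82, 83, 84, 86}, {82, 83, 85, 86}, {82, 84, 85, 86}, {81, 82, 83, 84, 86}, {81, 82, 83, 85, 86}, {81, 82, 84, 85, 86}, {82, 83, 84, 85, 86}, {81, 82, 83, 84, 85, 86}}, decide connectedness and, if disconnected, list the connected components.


(X, τ) is disconnected; components = [{81}, {83}, {82, 84, 85, 86}].

Find clopen sets (U ∈ τ with X ∖ U ∈ τ):
  U = ∅, X ∖ U = {81, 82, 83, 84, 85, 86} — both open, so U is clopen.
  U = {81}, X ∖ U = {82, 83, 84, 85, 86} — both open, so U is clopen.
  U = {83}, X ∖ U = {81, 82, 84, 85, 86} — both open, so U is clopen.
  U = {81, 83}, X ∖ U = {82, 84, 85, 86} — both open, so U is clopen.
  U = {82, 84, 85, 86}, X ∖ U = {81, 83} — both open, so U is clopen.
  U = {81, 82, 84, 85, 86}, X ∖ U = {83} — both open, so U is clopen.
  U = {82, 83, 84, 85, 86}, X ∖ U = {81} — both open, so U is clopen.
  U = {81, 82, 83, 84, 85, 86}, X ∖ U = ∅ — both open, so U is clopen.
Nontrivial clopen(s) exist: e.g. {81}. So (X, τ) is disconnected.
Compute connected components by grouping points that agree on all clopens:
  component: {81}
  component: {83}
  component: {82, 84, 85, 86}


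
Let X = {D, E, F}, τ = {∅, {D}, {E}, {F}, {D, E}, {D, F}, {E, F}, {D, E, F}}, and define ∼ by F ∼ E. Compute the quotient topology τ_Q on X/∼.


X/∼ = {[D], [E=F]}; |τ_Q| = 4.

Equivalence classes: [D], [E=F].
Quotient map π: X → X/∼ sends D ↦ [D], E ↦ [E=F], F ↦ [E=F].
For each subset V ⊆ X/∼, compute π^{-1}(V) ⊆ X and check whether π^{-1}(V) ∈ τ. V is open in τ_Q iff π^{-1}(V) ∈ τ.
  V = {}: π^{-1}(V) = ∅ ∈ τ ✓.
  V = {[D]}: π^{-1}(V) = {D} ∈ τ ✓.
  V = {[E=F]}: π^{-1}(V) = {E, F} ∈ τ ✓.
  V = {[D], [E=F]}: π^{-1}(V) = {D, E, F} ∈ τ ✓.
Open sets in the quotient: τ_Q = {{}, {[D]}, {[E=F]}, {[D], [E=F]}} (4 elements).


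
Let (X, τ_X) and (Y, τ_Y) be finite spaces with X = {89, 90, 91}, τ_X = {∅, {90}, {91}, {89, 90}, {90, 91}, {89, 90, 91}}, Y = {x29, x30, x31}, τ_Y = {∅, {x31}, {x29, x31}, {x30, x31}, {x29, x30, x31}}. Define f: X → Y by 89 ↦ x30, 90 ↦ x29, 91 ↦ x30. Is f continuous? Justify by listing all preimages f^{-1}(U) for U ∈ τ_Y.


f is NOT continuous.

Compute f^{-1}(U) for each U ∈ τ_Y:
  U = ∅: f^{-1}(U) = ∅ ∈ τ_X ✓.
  U = {x31}: f^{-1}(U) = ∅ ∈ τ_X ✓.
  U = {x29, x31}: f^{-1}(U) = {90} ∈ τ_X ✓.
  U = {x30, x31}: f^{-1}(U) = {89, 91} ∉ τ_X ✗.
  U = {x29, x30, x31}: f^{-1}(U) = {89, 90, 91} ∈ τ_X ✓.
Found U = {x30, x31} with f^{-1}(U) = {89, 91} not in τ_X. Therefore f is NOT continuous.


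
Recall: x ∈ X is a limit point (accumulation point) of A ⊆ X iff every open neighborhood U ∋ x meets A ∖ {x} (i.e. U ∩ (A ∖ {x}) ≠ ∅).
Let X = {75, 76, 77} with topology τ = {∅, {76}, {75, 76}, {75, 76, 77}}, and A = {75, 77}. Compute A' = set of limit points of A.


A' = {77}

For each x ∈ X, list the open sets U ∈ τ with x ∈ U, then check whether U ∩ (A ∖ {x}) ≠ ∅ for every such U.
  x = 75: open {75, 76} ∋ x has {75, 76} ∩ (A ∖ {75}) = ∅, so x is NOT a limit point.
  x = 76: open {76} ∋ x has {76} ∩ (A ∖ {76}) = ∅, so x is NOT a limit point.
  x = 77: opens ∋ x are {75, 76, 77}; each meets A ∖ {77}, so x IS a limit point.
Collecting: A' = {77}.


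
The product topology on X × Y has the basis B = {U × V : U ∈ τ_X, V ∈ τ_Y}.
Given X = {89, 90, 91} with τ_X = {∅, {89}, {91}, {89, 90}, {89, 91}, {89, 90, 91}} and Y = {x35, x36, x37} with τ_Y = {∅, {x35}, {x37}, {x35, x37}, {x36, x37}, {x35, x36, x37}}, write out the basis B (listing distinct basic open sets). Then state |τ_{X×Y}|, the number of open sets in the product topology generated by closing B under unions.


Basis B = {∅ × ∅, {89} × {x35}, {89} × {x37}, {91} × {x35}, {91} × {x37}, {89} × {x35, x37}, {89, 90} × {x35}, {89, 91} × {x35}, {89} × {x36, x37}, {89, 90} × {x37}, {89, 91} × {x37}, {91} × {x35, x37}, {91} × {x36, x37}, {89} × {x35, x36, x37}, {89, 90, 91} × {x35}, {89, 90, 91} × {x37}, {91} × {x35, x36, x37}, {89, 90} × {x35, x37}, {89, 91} × {x35, x37}, {89, 90} × {x36, x37}, {89, 91} × {x36, x37}, {89, 90} × {x35, x36, x37}, {89, 91} × {x35, x36, x37}, {89, 90, 91} × {x35, x37}, {89, 90, 91} × {x36, x37}, {89, 90, 91} × {x35, x36, x37}}; |τ_{X×Y}| = 108.

Enumerate products U × V with U ∈ τ_X, V ∈ τ_Y (deduplicated):
  ∅ × ∅ = {} (∅)
  {89} × {x35} = {(89,x35)}
  {89} × {x37} = {(89,x37)}
  {91} × {x35} = {(91,x35)}
  {91} × {x37} = {(91,x37)}
  {89} × {x35, x37} = {(89,x35), (89,x37)}
  {89, 90} × {x35} = {(89,x35), (90,x35)}
  {89, 91} × {x35} = {(89,x35), (91,x35)}
  {89} × {x36, x37} = {(89,x36), (89,x37)}
  {89, 90} × {x37} = {(89,x37), (90,x37)}
  {89, 91} × {x37} = {(89,x37), (91,x37)}
  {91} × {x35, x37} = {(91,x35), (91,x37)}
  {91} × {x36, x37} = {(91,x36), (91,x37)}
  {89} × {x35, x36, x37} = {(89,x35), (89,x36), (89,x37)}
  {89, 90, 91} × {x35} = {(89,x35), (90,x35), (91,x35)}
  {89, 90, 91} × {x37} = {(89,x37), (90,x37), (91,x37)}
  {91} × {x35, x36, x37} = {(91,x35), (91,x36), (91,x37)}
  {89, 90} × {x35, x37} = {(89,x35), (89,x37), (90,x35), (90,x37)}
  {89, 91} × {x35, x37} = {(89,x35), (89,x37), (91,x35), (91,x37)}
  {89, 90} × {x36, x37} = {(89,x36), (89,x37), (90,x36), (90,x37)}
  {89, 91} × {x36, x37} = {(89,x36), (89,x37), (91,x36), (91,x37)}
  {89, 90} × {x35, x36, x37} = {(89,x35), (89,x36), (89,x37), (90,x35), (90,x36), (90,x37)}
  {89, 91} × {x35, x36, x37} = {(89,x35), (89,x36), (89,x37), (91,x35), (91,x36), (91,x37)}
  {89, 90, 91} × {x35, x37} = {(89,x35), (89,x37), (90,x35), (90,x37), (91,x35), (91,x37)}
  {89, 90, 91} × {x36, x37} = {(89,x36), (89,x37), (90,x36), (90,x37), (91,x36), (91,x37)}
  {89, 90, 91} × {x35, x36, x37} = {(89,x35), (89,x36), (89,x37), (90,x35), (90,x36), (90,x37), (91,x35), (91,x36), (91,x37)}
These 26 distinct sets form the basis B.
Close under arbitrary unions to get τ_{X×Y}; counting gives |τ_{X×Y}| = 108.


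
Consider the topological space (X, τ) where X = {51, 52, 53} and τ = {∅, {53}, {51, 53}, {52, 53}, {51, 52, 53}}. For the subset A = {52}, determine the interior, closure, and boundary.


int(A) = ∅, cl(A) = {52}, ∂A = {52}.

Closed sets in (X, τ) are complements of opens:
  closed(X, τ) = {∅, {51}, {52}, {51, 52}, {51, 52, 53}}.
int(A) = ⋃ {U ∈ τ : U ⊆ A}. Opens contained in A: ∅.
Taking the union of these: int(A) = ∅.
cl(A) = ⋂ {C closed : A ⊆ C}. Closed sets containing A: {52}, {51, 52}, {51, 52, 53}.
Intersecting these: cl(A) = {52}.
∂A = cl(A) ∖ int(A) = {52} ∖ ∅ = {52}.


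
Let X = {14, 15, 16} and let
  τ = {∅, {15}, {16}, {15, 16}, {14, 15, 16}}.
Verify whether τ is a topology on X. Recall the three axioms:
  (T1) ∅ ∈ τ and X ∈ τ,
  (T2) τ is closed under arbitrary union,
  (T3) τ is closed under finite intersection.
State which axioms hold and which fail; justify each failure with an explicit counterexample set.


τ IS a topology on X.

Axiom (T1): ∅ ∈ τ? Yes; X ∈ τ? Yes.
Axiom (T2/T3): check pairwise unions and intersections of members of τ.
All pairwise intersections and unions checked — each lies in τ. Therefore τ satisfies (T1), (T2), (T3): it IS a topology on X.


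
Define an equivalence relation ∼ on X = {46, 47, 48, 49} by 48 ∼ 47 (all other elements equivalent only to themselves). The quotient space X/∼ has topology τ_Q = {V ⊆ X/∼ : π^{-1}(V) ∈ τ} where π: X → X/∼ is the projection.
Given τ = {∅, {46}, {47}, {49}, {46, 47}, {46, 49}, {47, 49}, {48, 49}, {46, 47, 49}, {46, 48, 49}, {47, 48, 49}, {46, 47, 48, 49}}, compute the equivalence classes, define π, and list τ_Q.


X/∼ = {[46], [47=48], [49]}; |τ_Q| = 6.

Equivalence classes: [46], [47=48], [49].
Quotient map π: X → X/∼ sends 46 ↦ [46], 47 ↦ [47=48], 48 ↦ [47=48], 49 ↦ [49].
For each subset V ⊆ X/∼, compute π^{-1}(V) ⊆ X and check whether π^{-1}(V) ∈ τ. V is open in τ_Q iff π^{-1}(V) ∈ τ.
  V = {}: π^{-1}(V) = ∅ ∈ τ ✓.
  V = {[46]}: π^{-1}(V) = {46} ∈ τ ✓.
  V = {[47=48]}: π^{-1}(V) = {47, 48} ∉ τ ✗.
  V = {[46], [47=48]}: π^{-1}(V) = {46, 47, 48} ∉ τ ✗.
  V = {[49]}: π^{-1}(V) = {49} ∈ τ ✓.
  V = {[46], [49]}: π^{-1}(V) = {46, 49} ∈ τ ✓.
  V = {[47=48], [49]}: π^{-1}(V) = {47, 48, 49} ∈ τ ✓.
  V = {[46], [47=48], [49]}: π^{-1}(V) = {46, 47, 48, 49} ∈ τ ✓.
Open sets in the quotient: τ_Q = {{}, {[46]}, {[49]}, {[46], [49]}, {[47=48], [49]}, {[46], [47=48], [49]}} (6 elements).


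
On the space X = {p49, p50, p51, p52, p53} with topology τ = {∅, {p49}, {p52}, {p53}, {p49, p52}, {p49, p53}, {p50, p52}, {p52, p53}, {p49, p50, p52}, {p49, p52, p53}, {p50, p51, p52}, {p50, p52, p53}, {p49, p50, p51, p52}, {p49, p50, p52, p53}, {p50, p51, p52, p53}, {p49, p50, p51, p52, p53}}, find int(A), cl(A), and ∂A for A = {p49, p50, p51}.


int(A) = {p49}, cl(A) = {p49, p50, p51}, ∂A = {p50, p51}.

Closed sets in (X, τ) are complements of opens:
  closed(X, τ) = {∅, {p49}, {p51}, {p53}, {p49, p51}, {p49, p53}, {p50, p51}, {p51, p53}, {p49, p50, p51}, {p49, p51, p53}, {p50, p51, p52}, {p50, p51, p53}, {p49, p50, p51, p52}, {p49, p50, p51, p53}, {p50, p51, p52, p53}, {p49, p50, p51, p52, p53}}.
int(A) = ⋃ {U ∈ τ : U ⊆ A}. Opens contained in A: ∅, {p49}.
Taking the union of these: int(A) = {p49}.
cl(A) = ⋂ {C closed : A ⊆ C}. Closed sets containing A: {p49, p50, p51}, {p49, p50, p51, p52}, {p49, p50, p51, p53}, {p49, p50, p51, p52, p53}.
Intersecting these: cl(A) = {p49, p50, p51}.
∂A = cl(A) ∖ int(A) = {p49, p50, p51} ∖ {p49} = {p50, p51}.


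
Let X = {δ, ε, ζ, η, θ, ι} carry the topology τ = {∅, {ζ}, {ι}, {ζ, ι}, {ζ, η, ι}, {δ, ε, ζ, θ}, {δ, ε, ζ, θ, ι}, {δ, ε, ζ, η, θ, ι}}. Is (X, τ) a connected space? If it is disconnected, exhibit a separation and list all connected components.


(X, τ) is connected.

Find clopen sets (U ∈ τ with X ∖ U ∈ τ):
  U = ∅, X ∖ U = {δ, ε, ζ, η, θ, ι} — both open, so U is clopen.
  U = {δ, ε, ζ, η, θ, ι}, X ∖ U = ∅ — both open, so U is clopen.
Only trivial clopens (∅ and X) exist, so (X, τ) is connected.
Compute connected components by grouping points that agree on all clopens:
  component: {δ, ε, ζ, η, θ, ι}


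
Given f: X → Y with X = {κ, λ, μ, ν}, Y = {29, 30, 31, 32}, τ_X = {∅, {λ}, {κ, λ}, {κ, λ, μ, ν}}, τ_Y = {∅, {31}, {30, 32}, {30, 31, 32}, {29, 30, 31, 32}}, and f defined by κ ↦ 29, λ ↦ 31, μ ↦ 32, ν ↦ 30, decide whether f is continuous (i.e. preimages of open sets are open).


f is NOT continuous.

Compute f^{-1}(U) for each U ∈ τ_Y:
  U = ∅: f^{-1}(U) = ∅ ∈ τ_X ✓.
  U = {31}: f^{-1}(U) = {λ} ∈ τ_X ✓.
  U = {30, 32}: f^{-1}(U) = {μ, ν} ∉ τ_X ✗.
  U = {30, 31, 32}: f^{-1}(U) = {λ, μ, ν} ∉ τ_X ✗.
  U = {29, 30, 31, 32}: f^{-1}(U) = {κ, λ, μ, ν} ∈ τ_X ✓.
Found U = {30, 32} with f^{-1}(U) = {μ, ν} not in τ_X. Therefore f is NOT continuous.


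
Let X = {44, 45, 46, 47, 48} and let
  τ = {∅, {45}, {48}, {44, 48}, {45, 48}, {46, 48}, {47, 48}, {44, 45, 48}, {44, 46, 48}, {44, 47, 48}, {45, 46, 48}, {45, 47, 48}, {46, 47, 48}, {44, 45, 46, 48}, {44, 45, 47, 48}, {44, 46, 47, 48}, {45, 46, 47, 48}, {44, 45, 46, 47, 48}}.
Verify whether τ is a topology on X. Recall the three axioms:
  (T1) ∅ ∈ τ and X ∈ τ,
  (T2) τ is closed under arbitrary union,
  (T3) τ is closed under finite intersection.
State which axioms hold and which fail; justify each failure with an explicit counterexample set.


τ IS a topology on X.

Axiom (T1): ∅ ∈ τ? Yes; X ∈ τ? Yes.
Axiom (T2/T3): check pairwise unions and intersections of members of τ.
All pairwise intersections and unions checked — each lies in τ. Therefore τ satisfies (T1), (T2), (T3): it IS a topology on X.


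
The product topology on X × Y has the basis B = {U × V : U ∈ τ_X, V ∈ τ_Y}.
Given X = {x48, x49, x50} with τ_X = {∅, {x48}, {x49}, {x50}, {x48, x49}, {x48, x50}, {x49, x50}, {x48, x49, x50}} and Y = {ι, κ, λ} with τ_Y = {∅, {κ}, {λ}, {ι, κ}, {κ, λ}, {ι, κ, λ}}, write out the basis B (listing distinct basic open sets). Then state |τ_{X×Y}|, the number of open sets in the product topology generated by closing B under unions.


Basis B = {∅ × ∅, {x48} × {κ}, {x48} × {λ}, {x49} × {κ}, {x49} × {λ}, {x50} × {κ}, {x50} × {λ}, {x48} × {ι, κ}, {x48} × {κ, λ}, {x48, x49} × {κ}, {x48, x50} × {κ}, {x48, x49} × {λ}, {x48, x50} × {λ}, {x49} × {ι, κ}, {x49} × {κ, λ}, {x49, x50} × {κ}, {x49, x50} × {λ}, {x50} × {ι, κ}, {x50} × {κ, λ}, {x48} × {ι, κ, λ}, {x48, x49, x50} × {κ}, {x48, x49, x50} × {λ}, {x49} × {ι, κ, λ}, {x50} × {ι, κ, λ}, {x48, x49} × {ι, κ}, {x48, x50} × {ι, κ}, {x48, x49} × {κ, λ}, {x48, x50} × {κ, λ}, {x49, x50} × {ι, κ}, {x49, x50} × {κ, λ}, {x48, x49} × {ι, κ, λ}, {x48, x50} × {ι, κ, λ}, {x48, x49, x50} × {ι, κ}, {x48, x49, x50} × {κ, λ}, {x49, x50} × {ι, κ, λ}, {x48, x49, x50} × {ι, κ, λ}}; |τ_{X×Y}| = 216.

Enumerate products U × V with U ∈ τ_X, V ∈ τ_Y (deduplicated):
  ∅ × ∅ = {} (∅)
  {x48} × {κ} = {(x48,κ)}
  {x48} × {λ} = {(x48,λ)}
  {x49} × {κ} = {(x49,κ)}
  {x49} × {λ} = {(x49,λ)}
  {x50} × {κ} = {(x50,κ)}
  {x50} × {λ} = {(x50,λ)}
  {x48} × {ι, κ} = {(x48,ι), (x48,κ)}
  {x48} × {κ, λ} = {(x48,κ), (x48,λ)}
  {x48, x49} × {κ} = {(x48,κ), (x49,κ)}
  {x48, x50} × {κ} = {(x48,κ), (x50,κ)}
  {x48, x49} × {λ} = {(x48,λ), (x49,λ)}
  {x48, x50} × {λ} = {(x48,λ), (x50,λ)}
  {x49} × {ι, κ} = {(x49,ι), (x49,κ)}
  {x49} × {κ, λ} = {(x49,κ), (x49,λ)}
  {x49, x50} × {κ} = {(x49,κ), (x50,κ)}
  {x49, x50} × {λ} = {(x49,λ), (x50,λ)}
  {x50} × {ι, κ} = {(x50,ι), (x50,κ)}
  {x50} × {κ, λ} = {(x50,κ), (x50,λ)}
  {x48} × {ι, κ, λ} = {(x48,ι), (x48,κ), (x48,λ)}
  {x48, x49, x50} × {κ} = {(x48,κ), (x49,κ), (x50,κ)}
  {x48, x49, x50} × {λ} = {(x48,λ), (x49,λ), (x50,λ)}
  {x49} × {ι, κ, λ} = {(x49,ι), (x49,κ), (x49,λ)}
  {x50} × {ι, κ, λ} = {(x50,ι), (x50,κ), (x50,λ)}
  {x48, x49} × {ι, κ} = {(x48,ι), (x48,κ), (x49,ι), (x49,κ)}
  {x48, x50} × {ι, κ} = {(x48,ι), (x48,κ), (x50,ι), (x50,κ)}
  {x48, x49} × {κ, λ} = {(x48,κ), (x48,λ), (x49,κ), (x49,λ)}
  {x48, x50} × {κ, λ} = {(x48,κ), (x48,λ), (x50,κ), (x50,λ)}
  {x49, x50} × {ι, κ} = {(x49,ι), (x49,κ), (x50,ι), (x50,κ)}
  {x49, x50} × {κ, λ} = {(x49,κ), (x49,λ), (x50,κ), (x50,λ)}
  {x48, x49} × {ι, κ, λ} = {(x48,ι), (x48,κ), (x48,λ), (x49,ι), (x49,κ), (x49,λ)}
  {x48, x50} × {ι, κ, λ} = {(x48,ι), (x48,κ), (x48,λ), (x50,ι), (x50,κ), (x50,λ)}
  {x48, x49, x50} × {ι, κ} = {(x48,ι), (x48,κ), (x49,ι), (x49,κ), (x50,ι), (x50,κ)}
  {x48, x49, x50} × {κ, λ} = {(x48,κ), (x48,λ), (x49,κ), (x49,λ), (x50,κ), (x50,λ)}
  {x49, x50} × {ι, κ, λ} = {(x49,ι), (x49,κ), (x49,λ), (x50,ι), (x50,κ), (x50,λ)}
  {x48, x49, x50} × {ι, κ, λ} = {(x48,ι), (x48,κ), (x48,λ), (x49,ι), (x49,κ), (x49,λ), (x50,ι), (x50,κ), (x50,λ)}
These 36 distinct sets form the basis B.
Close under arbitrary unions to get τ_{X×Y}; counting gives |τ_{X×Y}| = 216.


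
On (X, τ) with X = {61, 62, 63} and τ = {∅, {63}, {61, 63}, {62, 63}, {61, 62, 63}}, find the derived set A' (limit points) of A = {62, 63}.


A' = {61, 62}

For each x ∈ X, list the open sets U ∈ τ with x ∈ U, then check whether U ∩ (A ∖ {x}) ≠ ∅ for every such U.
  x = 61: opens ∋ x are {61, 63}, {61, 62, 63}; each meets A ∖ {61}, so x IS a limit point.
  x = 62: opens ∋ x are {62, 63}, {61, 62, 63}; each meets A ∖ {62}, so x IS a limit point.
  x = 63: open {63} ∋ x has {63} ∩ (A ∖ {63}) = ∅, so x is NOT a limit point.
Collecting: A' = {61, 62}.


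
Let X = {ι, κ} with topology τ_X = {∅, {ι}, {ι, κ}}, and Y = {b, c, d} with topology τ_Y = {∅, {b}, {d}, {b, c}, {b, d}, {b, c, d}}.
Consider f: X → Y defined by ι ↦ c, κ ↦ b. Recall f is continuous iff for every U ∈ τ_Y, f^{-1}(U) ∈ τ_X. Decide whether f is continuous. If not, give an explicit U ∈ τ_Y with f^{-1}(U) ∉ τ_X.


f is NOT continuous.

Compute f^{-1}(U) for each U ∈ τ_Y:
  U = ∅: f^{-1}(U) = ∅ ∈ τ_X ✓.
  U = {b}: f^{-1}(U) = {κ} ∉ τ_X ✗.
  U = {d}: f^{-1}(U) = ∅ ∈ τ_X ✓.
  U = {b, c}: f^{-1}(U) = {ι, κ} ∈ τ_X ✓.
  U = {b, d}: f^{-1}(U) = {κ} ∉ τ_X ✗.
  U = {b, c, d}: f^{-1}(U) = {ι, κ} ∈ τ_X ✓.
Found U = {b} with f^{-1}(U) = {κ} not in τ_X. Therefore f is NOT continuous.


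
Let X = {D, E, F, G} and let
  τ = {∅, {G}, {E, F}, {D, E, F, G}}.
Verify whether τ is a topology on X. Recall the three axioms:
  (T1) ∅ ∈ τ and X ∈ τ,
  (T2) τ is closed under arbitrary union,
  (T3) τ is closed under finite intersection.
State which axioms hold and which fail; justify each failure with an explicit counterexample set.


τ is NOT a topology on X.

Axiom (T1): ∅ ∈ τ? Yes; X ∈ τ? Yes.
Axiom (T2/T3): check pairwise unions and intersections of members of τ.
Counterexample for (T2): {G} ∪ {E, F} = {E, F, G} ∉ τ. Therefore τ is NOT a topology.


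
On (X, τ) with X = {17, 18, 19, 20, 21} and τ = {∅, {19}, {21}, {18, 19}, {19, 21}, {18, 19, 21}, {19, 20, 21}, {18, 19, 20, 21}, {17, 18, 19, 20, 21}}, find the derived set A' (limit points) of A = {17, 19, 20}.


A' = {17, 18, 20}

For each x ∈ X, list the open sets U ∈ τ with x ∈ U, then check whether U ∩ (A ∖ {x}) ≠ ∅ for every such U.
  x = 17: opens ∋ x are {17, 18, 19, 20, 21}; each meets A ∖ {17}, so x IS a limit point.
  x = 18: opens ∋ x are {18, 19}, {18, 19, 21}, {18, 19, 20, 21}, {17, 18, 19, 20, 21}; each meets A ∖ {18}, so x IS a limit point.
  x = 19: open {19} ∋ x has {19} ∩ (A ∖ {19}) = ∅, so x is NOT a limit point.
  x = 20: opens ∋ x are {19, 20, 21}, {18, 19, 20, 21}, {17, 18, 19, 20, 21}; each meets A ∖ {20}, so x IS a limit point.
  x = 21: open {21} ∋ x has {21} ∩ (A ∖ {21}) = ∅, so x is NOT a limit point.
Collecting: A' = {17, 18, 20}.


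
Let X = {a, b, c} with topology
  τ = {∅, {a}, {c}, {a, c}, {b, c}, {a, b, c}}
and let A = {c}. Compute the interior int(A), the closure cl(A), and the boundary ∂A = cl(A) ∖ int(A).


int(A) = {c}, cl(A) = {b, c}, ∂A = {b}.

Closed sets in (X, τ) are complements of opens:
  closed(X, τ) = {∅, {a}, {b}, {a, b}, {b, c}, {a, b, c}}.
int(A) = ⋃ {U ∈ τ : U ⊆ A}. Opens contained in A: ∅, {c}.
Taking the union of these: int(A) = {c}.
cl(A) = ⋂ {C closed : A ⊆ C}. Closed sets containing A: {b, c}, {a, b, c}.
Intersecting these: cl(A) = {b, c}.
∂A = cl(A) ∖ int(A) = {b, c} ∖ {c} = {b}.


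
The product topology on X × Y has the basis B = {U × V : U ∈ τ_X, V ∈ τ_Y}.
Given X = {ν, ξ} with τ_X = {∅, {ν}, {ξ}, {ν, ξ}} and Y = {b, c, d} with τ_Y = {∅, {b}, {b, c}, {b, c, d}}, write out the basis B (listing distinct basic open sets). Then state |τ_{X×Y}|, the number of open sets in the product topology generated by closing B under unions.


Basis B = {∅ × ∅, {ν} × {b}, {ξ} × {b}, {ν} × {b, c}, {ν, ξ} × {b}, {ξ} × {b, c}, {ν} × {b, c, d}, {ξ} × {b, c, d}, {ν, ξ} × {b, c}, {ν, ξ} × {b, c, d}}; |τ_{X×Y}| = 16.

Enumerate products U × V with U ∈ τ_X, V ∈ τ_Y (deduplicated):
  ∅ × ∅ = {} (∅)
  {ν} × {b} = {(ν,b)}
  {ξ} × {b} = {(ξ,b)}
  {ν} × {b, c} = {(ν,b), (ν,c)}
  {ν, ξ} × {b} = {(ν,b), (ξ,b)}
  {ξ} × {b, c} = {(ξ,b), (ξ,c)}
  {ν} × {b, c, d} = {(ν,b), (ν,c), (ν,d)}
  {ξ} × {b, c, d} = {(ξ,b), (ξ,c), (ξ,d)}
  {ν, ξ} × {b, c} = {(ν,b), (ν,c), (ξ,b), (ξ,c)}
  {ν, ξ} × {b, c, d} = {(ν,b), (ν,c), (ν,d), (ξ,b), (ξ,c), (ξ,d)}
These 10 distinct sets form the basis B.
Close under arbitrary unions to get τ_{X×Y}; counting gives |τ_{X×Y}| = 16.


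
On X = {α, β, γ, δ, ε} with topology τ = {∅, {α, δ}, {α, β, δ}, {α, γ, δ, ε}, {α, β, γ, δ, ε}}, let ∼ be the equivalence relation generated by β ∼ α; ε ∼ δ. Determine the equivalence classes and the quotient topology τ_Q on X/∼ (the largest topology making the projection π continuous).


X/∼ = {[α=β], [γ], [δ=ε]}; |τ_Q| = 2.

Equivalence classes: [α=β], [γ], [δ=ε].
Quotient map π: X → X/∼ sends α ↦ [α=β], β ↦ [α=β], γ ↦ [γ], δ ↦ [δ=ε], ε ↦ [δ=ε].
For each subset V ⊆ X/∼, compute π^{-1}(V) ⊆ X and check whether π^{-1}(V) ∈ τ. V is open in τ_Q iff π^{-1}(V) ∈ τ.
  V = {}: π^{-1}(V) = ∅ ∈ τ ✓.
  V = {[α=β]}: π^{-1}(V) = {α, β} ∉ τ ✗.
  V = {[γ]}: π^{-1}(V) = {γ} ∉ τ ✗.
  V = {[α=β], [γ]}: π^{-1}(V) = {α, β, γ} ∉ τ ✗.
  V = {[δ=ε]}: π^{-1}(V) = {δ, ε} ∉ τ ✗.
  V = {[α=β], [δ=ε]}: π^{-1}(V) = {α, β, δ, ε} ∉ τ ✗.
  V = {[γ], [δ=ε]}: π^{-1}(V) = {γ, δ, ε} ∉ τ ✗.
  V = {[α=β], [γ], [δ=ε]}: π^{-1}(V) = {α, β, γ, δ, ε} ∈ τ ✓.
Open sets in the quotient: τ_Q = {{}, {[α=β], [γ], [δ=ε]}} (2 elements).


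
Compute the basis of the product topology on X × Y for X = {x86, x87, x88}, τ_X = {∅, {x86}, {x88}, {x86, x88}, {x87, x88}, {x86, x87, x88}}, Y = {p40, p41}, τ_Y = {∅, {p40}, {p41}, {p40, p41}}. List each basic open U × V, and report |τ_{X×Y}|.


Basis B = {∅ × ∅, {x86} × {p40}, {x86} × {p41}, {x88} × {p40}, {x88} × {p41}, {x86} × {p40, p41}, {x86, x88} × {p40}, {x86, x88} × {p41}, {x87, x88} × {p40}, {x87, x88} × {p41}, {x88} × {p40, p41}, {x86, x87, x88} × {p40}, {x86, x87, x88} × {p41}, {x86, x88} × {p40, p41}, {x87, x88} × {p40, p41}, {x86, x87, x88} × {p40, p41}}; |τ_{X×Y}| = 36.

Enumerate products U × V with U ∈ τ_X, V ∈ τ_Y (deduplicated):
  ∅ × ∅ = {} (∅)
  {x86} × {p40} = {(x86,p40)}
  {x86} × {p41} = {(x86,p41)}
  {x88} × {p40} = {(x88,p40)}
  {x88} × {p41} = {(x88,p41)}
  {x86} × {p40, p41} = {(x86,p40), (x86,p41)}
  {x86, x88} × {p40} = {(x86,p40), (x88,p40)}
  {x86, x88} × {p41} = {(x86,p41), (x88,p41)}
  {x87, x88} × {p40} = {(x87,p40), (x88,p40)}
  {x87, x88} × {p41} = {(x87,p41), (x88,p41)}
  {x88} × {p40, p41} = {(x88,p40), (x88,p41)}
  {x86, x87, x88} × {p40} = {(x86,p40), (x87,p40), (x88,p40)}
  {x86, x87, x88} × {p41} = {(x86,p41), (x87,p41), (x88,p41)}
  {x86, x88} × {p40, p41} = {(x86,p40), (x86,p41), (x88,p40), (x88,p41)}
  {x87, x88} × {p40, p41} = {(x87,p40), (x87,p41), (x88,p40), (x88,p41)}
  {x86, x87, x88} × {p40, p41} = {(x86,p40), (x86,p41), (x87,p40), (x87,p41), (x88,p40), (x88,p41)}
These 16 distinct sets form the basis B.
Close under arbitrary unions to get τ_{X×Y}; counting gives |τ_{X×Y}| = 36.


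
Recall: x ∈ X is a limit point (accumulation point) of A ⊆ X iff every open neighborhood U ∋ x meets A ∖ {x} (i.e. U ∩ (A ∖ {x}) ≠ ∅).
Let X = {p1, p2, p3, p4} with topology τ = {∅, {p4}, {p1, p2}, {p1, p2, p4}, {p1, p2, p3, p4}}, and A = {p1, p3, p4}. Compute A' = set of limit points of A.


A' = {p2, p3}

For each x ∈ X, list the open sets U ∈ τ with x ∈ U, then check whether U ∩ (A ∖ {x}) ≠ ∅ for every such U.
  x = p1: open {p1, p2} ∋ x has {p1, p2} ∩ (A ∖ {p1}) = ∅, so x is NOT a limit point.
  x = p2: opens ∋ x are {p1, p2}, {p1, p2, p4}, {p1, p2, p3, p4}; each meets A ∖ {p2}, so x IS a limit point.
  x = p3: opens ∋ x are {p1, p2, p3, p4}; each meets A ∖ {p3}, so x IS a limit point.
  x = p4: open {p4} ∋ x has {p4} ∩ (A ∖ {p4}) = ∅, so x is NOT a limit point.
Collecting: A' = {p2, p3}.


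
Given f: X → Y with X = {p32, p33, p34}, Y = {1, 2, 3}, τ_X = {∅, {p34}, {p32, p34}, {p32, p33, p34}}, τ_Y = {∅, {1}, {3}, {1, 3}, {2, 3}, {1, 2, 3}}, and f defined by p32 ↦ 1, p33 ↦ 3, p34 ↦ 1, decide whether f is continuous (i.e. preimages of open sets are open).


f is NOT continuous.

Compute f^{-1}(U) for each U ∈ τ_Y:
  U = ∅: f^{-1}(U) = ∅ ∈ τ_X ✓.
  U = {1}: f^{-1}(U) = {p32, p34} ∈ τ_X ✓.
  U = {3}: f^{-1}(U) = {p33} ∉ τ_X ✗.
  U = {1, 3}: f^{-1}(U) = {p32, p33, p34} ∈ τ_X ✓.
  U = {2, 3}: f^{-1}(U) = {p33} ∉ τ_X ✗.
  U = {1, 2, 3}: f^{-1}(U) = {p32, p33, p34} ∈ τ_X ✓.
Found U = {3} with f^{-1}(U) = {p33} not in τ_X. Therefore f is NOT continuous.


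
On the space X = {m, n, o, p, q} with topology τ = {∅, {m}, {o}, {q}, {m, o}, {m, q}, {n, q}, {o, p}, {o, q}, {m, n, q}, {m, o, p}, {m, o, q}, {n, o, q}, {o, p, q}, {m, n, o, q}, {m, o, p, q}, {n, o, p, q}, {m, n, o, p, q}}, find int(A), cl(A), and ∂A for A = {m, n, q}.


int(A) = {m, n, q}, cl(A) = {m, n, q}, ∂A = ∅.

Closed sets in (X, τ) are complements of opens:
  closed(X, τ) = {∅, {m}, {n}, {p}, {m, n}, {m, p}, {n, p}, {n, q}, {o, p}, {m, n, p}, {m, n, q}, {m, o, p}, {n, o, p}, {n, p, q}, {m, n, o, p}, {m, n, p, q}, {n, o, p, q}, {m, n, o, p, q}}.
int(A) = ⋃ {U ∈ τ : U ⊆ A}. Opens contained in A: ∅, {m}, {q}, {m, q}, {n, q}, {m, n, q}.
Taking the union of these: int(A) = {m, n, q}.
cl(A) = ⋂ {C closed : A ⊆ C}. Closed sets containing A: {m, n, q}, {m, n, p, q}, {m, n, o, p, q}.
Intersecting these: cl(A) = {m, n, q}.
∂A = cl(A) ∖ int(A) = {m, n, q} ∖ {m, n, q} = ∅.


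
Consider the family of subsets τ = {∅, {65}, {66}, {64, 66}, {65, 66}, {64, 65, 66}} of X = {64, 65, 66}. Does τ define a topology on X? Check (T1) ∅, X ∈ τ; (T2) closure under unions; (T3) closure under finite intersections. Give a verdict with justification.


τ IS a topology on X.

Axiom (T1): ∅ ∈ τ? Yes; X ∈ τ? Yes.
Axiom (T2/T3): check pairwise unions and intersections of members of τ.
All pairwise intersections and unions checked — each lies in τ. Therefore τ satisfies (T1), (T2), (T3): it IS a topology on X.


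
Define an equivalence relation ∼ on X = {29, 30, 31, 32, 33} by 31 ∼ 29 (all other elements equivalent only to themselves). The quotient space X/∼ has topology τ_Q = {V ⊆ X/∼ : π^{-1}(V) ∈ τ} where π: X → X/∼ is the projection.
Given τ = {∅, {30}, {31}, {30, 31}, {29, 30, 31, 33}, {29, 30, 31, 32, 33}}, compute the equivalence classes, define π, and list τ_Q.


X/∼ = {[29=31], [30], [32], [33]}; |τ_Q| = 4.

Equivalence classes: [29=31], [30], [32], [33].
Quotient map π: X → X/∼ sends 29 ↦ [29=31], 30 ↦ [30], 31 ↦ [29=31], 32 ↦ [32], 33 ↦ [33].
For each subset V ⊆ X/∼, compute π^{-1}(V) ⊆ X and check whether π^{-1}(V) ∈ τ. V is open in τ_Q iff π^{-1}(V) ∈ τ.
  V = {}: π^{-1}(V) = ∅ ∈ τ ✓.
  V = {[29=31]}: π^{-1}(V) = {29, 31} ∉ τ ✗.
  V = {[30]}: π^{-1}(V) = {30} ∈ τ ✓.
  V = {[29=31], [30]}: π^{-1}(V) = {29, 30, 31} ∉ τ ✗.
  V = {[32]}: π^{-1}(V) = {32} ∉ τ ✗.
  V = {[29=31], [32]}: π^{-1}(V) = {29, 31, 32} ∉ τ ✗.
  V = {[30], [32]}: π^{-1}(V) = {30, 32} ∉ τ ✗.
  V = {[29=31], [30], [32]}: π^{-1}(V) = {29, 30, 31, 32} ∉ τ ✗.
  V = {[33]}: π^{-1}(V) = {33} ∉ τ ✗.
  V = {[29=31], [33]}: π^{-1}(V) = {29, 31, 33} ∉ τ ✗.
  V = {[30], [33]}: π^{-1}(V) = {30, 33} ∉ τ ✗.
  V = {[29=31], [30], [33]}: π^{-1}(V) = {29, 30, 31, 33} ∈ τ ✓.
  V = {[32], [33]}: π^{-1}(V) = {32, 33} ∉ τ ✗.
  V = {[29=31], [32], [33]}: π^{-1}(V) = {29, 31, 32, 33} ∉ τ ✗.
  V = {[30], [32], [33]}: π^{-1}(V) = {30, 32, 33} ∉ τ ✗.
  V = {[29=31], [30], [32], [33]}: π^{-1}(V) = {29, 30, 31, 32, 33} ∈ τ ✓.
Open sets in the quotient: τ_Q = {{}, {[30]}, {[29=31], [30], [33]}, {[29=31], [30], [32], [33]}} (4 elements).


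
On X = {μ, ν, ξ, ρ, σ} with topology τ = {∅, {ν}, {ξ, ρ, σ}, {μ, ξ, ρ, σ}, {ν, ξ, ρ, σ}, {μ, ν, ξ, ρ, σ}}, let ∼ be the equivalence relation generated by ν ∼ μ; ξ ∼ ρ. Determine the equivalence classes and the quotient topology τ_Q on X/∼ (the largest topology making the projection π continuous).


X/∼ = {[μ=ν], [ξ=ρ], [σ]}; |τ_Q| = 3.

Equivalence classes: [μ=ν], [ξ=ρ], [σ].
Quotient map π: X → X/∼ sends μ ↦ [μ=ν], ν ↦ [μ=ν], ξ ↦ [ξ=ρ], ρ ↦ [ξ=ρ], σ ↦ [σ].
For each subset V ⊆ X/∼, compute π^{-1}(V) ⊆ X and check whether π^{-1}(V) ∈ τ. V is open in τ_Q iff π^{-1}(V) ∈ τ.
  V = {}: π^{-1}(V) = ∅ ∈ τ ✓.
  V = {[μ=ν]}: π^{-1}(V) = {μ, ν} ∉ τ ✗.
  V = {[ξ=ρ]}: π^{-1}(V) = {ξ, ρ} ∉ τ ✗.
  V = {[μ=ν], [ξ=ρ]}: π^{-1}(V) = {μ, ν, ξ, ρ} ∉ τ ✗.
  V = {[σ]}: π^{-1}(V) = {σ} ∉ τ ✗.
  V = {[μ=ν], [σ]}: π^{-1}(V) = {μ, ν, σ} ∉ τ ✗.
  V = {[ξ=ρ], [σ]}: π^{-1}(V) = {ξ, ρ, σ} ∈ τ ✓.
  V = {[μ=ν], [ξ=ρ], [σ]}: π^{-1}(V) = {μ, ν, ξ, ρ, σ} ∈ τ ✓.
Open sets in the quotient: τ_Q = {{}, {[ξ=ρ], [σ]}, {[μ=ν], [ξ=ρ], [σ]}} (3 elements).
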